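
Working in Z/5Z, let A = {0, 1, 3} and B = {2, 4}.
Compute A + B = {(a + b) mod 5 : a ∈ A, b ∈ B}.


Work in Z/5Z: reduce every sum a + b modulo 5.
Enumerate all 6 pairs:
a = 0: 0+2=2, 0+4=4
a = 1: 1+2=3, 1+4=0
a = 3: 3+2=0, 3+4=2
Distinct residues collected: {0, 2, 3, 4}
|A + B| = 4 (out of 5 total residues).

A + B = {0, 2, 3, 4}


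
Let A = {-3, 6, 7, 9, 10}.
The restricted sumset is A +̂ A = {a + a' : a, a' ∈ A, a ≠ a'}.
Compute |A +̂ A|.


Restricted sumset: A +̂ A = {a + a' : a ∈ A, a' ∈ A, a ≠ a'}.
Equivalently, take A + A and drop any sum 2a that is achievable ONLY as a + a for a ∈ A (i.e. sums representable only with equal summands).
Enumerate pairs (a, a') with a < a' (symmetric, so each unordered pair gives one sum; this covers all a ≠ a'):
  -3 + 6 = 3
  -3 + 7 = 4
  -3 + 9 = 6
  -3 + 10 = 7
  6 + 7 = 13
  6 + 9 = 15
  6 + 10 = 16
  7 + 9 = 16
  7 + 10 = 17
  9 + 10 = 19
Collected distinct sums: {3, 4, 6, 7, 13, 15, 16, 17, 19}
|A +̂ A| = 9
(Reference bound: |A +̂ A| ≥ 2|A| - 3 for |A| ≥ 2, with |A| = 5 giving ≥ 7.)

|A +̂ A| = 9


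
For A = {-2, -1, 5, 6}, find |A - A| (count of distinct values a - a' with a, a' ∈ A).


A - A = {a - a' : a, a' ∈ A}; |A| = 4.
Bounds: 2|A|-1 ≤ |A - A| ≤ |A|² - |A| + 1, i.e. 7 ≤ |A - A| ≤ 13.
Note: 0 ∈ A - A always (from a - a). The set is symmetric: if d ∈ A - A then -d ∈ A - A.
Enumerate nonzero differences d = a - a' with a > a' (then include -d):
Positive differences: {1, 6, 7, 8}
Full difference set: {0} ∪ (positive diffs) ∪ (negative diffs).
|A - A| = 1 + 2·4 = 9 (matches direct enumeration: 9).

|A - A| = 9


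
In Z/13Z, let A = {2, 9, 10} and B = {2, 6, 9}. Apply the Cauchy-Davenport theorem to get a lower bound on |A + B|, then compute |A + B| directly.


Cauchy-Davenport: |A + B| ≥ min(p, |A| + |B| - 1) for A, B nonempty in Z/pZ.
|A| = 3, |B| = 3, p = 13.
CD lower bound = min(13, 3 + 3 - 1) = min(13, 5) = 5.
Compute A + B mod 13 directly:
a = 2: 2+2=4, 2+6=8, 2+9=11
a = 9: 9+2=11, 9+6=2, 9+9=5
a = 10: 10+2=12, 10+6=3, 10+9=6
A + B = {2, 3, 4, 5, 6, 8, 11, 12}, so |A + B| = 8.
Verify: 8 ≥ 5? Yes ✓.

CD lower bound = 5, actual |A + B| = 8.


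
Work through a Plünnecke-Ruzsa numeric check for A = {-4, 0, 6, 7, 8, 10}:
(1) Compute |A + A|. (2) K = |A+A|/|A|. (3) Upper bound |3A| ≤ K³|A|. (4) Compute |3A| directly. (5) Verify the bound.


|A| = 6.
Step 1: Compute A + A by enumerating all 36 pairs.
A + A = {-8, -4, 0, 2, 3, 4, 6, 7, 8, 10, 12, 13, 14, 15, 16, 17, 18, 20}, so |A + A| = 18.
Step 2: Doubling constant K = |A + A|/|A| = 18/6 = 18/6 ≈ 3.0000.
Step 3: Plünnecke-Ruzsa gives |3A| ≤ K³·|A| = (3.0000)³ · 6 ≈ 162.0000.
Step 4: Compute 3A = A + A + A directly by enumerating all triples (a,b,c) ∈ A³; |3A| = 33.
Step 5: Check 33 ≤ 162.0000? Yes ✓.

K = 18/6, Plünnecke-Ruzsa bound K³|A| ≈ 162.0000, |3A| = 33, inequality holds.


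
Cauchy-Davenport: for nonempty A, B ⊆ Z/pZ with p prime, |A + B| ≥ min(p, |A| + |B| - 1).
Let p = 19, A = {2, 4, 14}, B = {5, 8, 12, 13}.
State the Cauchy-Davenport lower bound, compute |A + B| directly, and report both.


Cauchy-Davenport: |A + B| ≥ min(p, |A| + |B| - 1) for A, B nonempty in Z/pZ.
|A| = 3, |B| = 4, p = 19.
CD lower bound = min(19, 3 + 4 - 1) = min(19, 6) = 6.
Compute A + B mod 19 directly:
a = 2: 2+5=7, 2+8=10, 2+12=14, 2+13=15
a = 4: 4+5=9, 4+8=12, 4+12=16, 4+13=17
a = 14: 14+5=0, 14+8=3, 14+12=7, 14+13=8
A + B = {0, 3, 7, 8, 9, 10, 12, 14, 15, 16, 17}, so |A + B| = 11.
Verify: 11 ≥ 6? Yes ✓.

CD lower bound = 6, actual |A + B| = 11.


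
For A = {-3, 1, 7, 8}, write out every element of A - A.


A - A = {a - a' : a, a' ∈ A}.
Compute a - a' for each ordered pair (a, a'):
a = -3: -3--3=0, -3-1=-4, -3-7=-10, -3-8=-11
a = 1: 1--3=4, 1-1=0, 1-7=-6, 1-8=-7
a = 7: 7--3=10, 7-1=6, 7-7=0, 7-8=-1
a = 8: 8--3=11, 8-1=7, 8-7=1, 8-8=0
Collecting distinct values (and noting 0 appears from a-a):
A - A = {-11, -10, -7, -6, -4, -1, 0, 1, 4, 6, 7, 10, 11}
|A - A| = 13

A - A = {-11, -10, -7, -6, -4, -1, 0, 1, 4, 6, 7, 10, 11}


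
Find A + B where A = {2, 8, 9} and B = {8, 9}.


A + B = {a + b : a ∈ A, b ∈ B}.
Enumerate all |A|·|B| = 3·2 = 6 pairs (a, b) and collect distinct sums.
a = 2: 2+8=10, 2+9=11
a = 8: 8+8=16, 8+9=17
a = 9: 9+8=17, 9+9=18
Collecting distinct sums: A + B = {10, 11, 16, 17, 18}
|A + B| = 5

A + B = {10, 11, 16, 17, 18}


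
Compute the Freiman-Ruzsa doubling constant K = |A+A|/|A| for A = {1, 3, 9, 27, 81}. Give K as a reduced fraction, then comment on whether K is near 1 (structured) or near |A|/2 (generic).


|A| = 5.
Compute A + A by enumerating all 25 pairs.
A + A = {2, 4, 6, 10, 12, 18, 28, 30, 36, 54, 82, 84, 90, 108, 162}, so |A + A| = 15.
K = |A + A| / |A| = 15/5 = 3/1 ≈ 3.0000.
Reference: AP of size 5 gives K = 9/5 ≈ 1.8000; a fully generic set of size 5 gives K ≈ 3.0000.

|A| = 5, |A + A| = 15, K = 15/5 = 3/1.


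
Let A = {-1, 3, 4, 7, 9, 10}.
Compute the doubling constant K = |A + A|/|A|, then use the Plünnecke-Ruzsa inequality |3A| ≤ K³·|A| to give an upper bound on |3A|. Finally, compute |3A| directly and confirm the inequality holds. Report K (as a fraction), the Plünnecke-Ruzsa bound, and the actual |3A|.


|A| = 6.
Step 1: Compute A + A by enumerating all 36 pairs.
A + A = {-2, 2, 3, 6, 7, 8, 9, 10, 11, 12, 13, 14, 16, 17, 18, 19, 20}, so |A + A| = 17.
Step 2: Doubling constant K = |A + A|/|A| = 17/6 = 17/6 ≈ 2.8333.
Step 3: Plünnecke-Ruzsa gives |3A| ≤ K³·|A| = (2.8333)³ · 6 ≈ 136.4722.
Step 4: Compute 3A = A + A + A directly by enumerating all triples (a,b,c) ∈ A³; |3A| = 29.
Step 5: Check 29 ≤ 136.4722? Yes ✓.

K = 17/6, Plünnecke-Ruzsa bound K³|A| ≈ 136.4722, |3A| = 29, inequality holds.


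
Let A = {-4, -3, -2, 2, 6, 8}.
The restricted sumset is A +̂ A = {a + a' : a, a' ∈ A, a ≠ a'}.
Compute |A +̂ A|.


Restricted sumset: A +̂ A = {a + a' : a ∈ A, a' ∈ A, a ≠ a'}.
Equivalently, take A + A and drop any sum 2a that is achievable ONLY as a + a for a ∈ A (i.e. sums representable only with equal summands).
Enumerate pairs (a, a') with a < a' (symmetric, so each unordered pair gives one sum; this covers all a ≠ a'):
  -4 + -3 = -7
  -4 + -2 = -6
  -4 + 2 = -2
  -4 + 6 = 2
  -4 + 8 = 4
  -3 + -2 = -5
  -3 + 2 = -1
  -3 + 6 = 3
  -3 + 8 = 5
  -2 + 2 = 0
  -2 + 6 = 4
  -2 + 8 = 6
  2 + 6 = 8
  2 + 8 = 10
  6 + 8 = 14
Collected distinct sums: {-7, -6, -5, -2, -1, 0, 2, 3, 4, 5, 6, 8, 10, 14}
|A +̂ A| = 14
(Reference bound: |A +̂ A| ≥ 2|A| - 3 for |A| ≥ 2, with |A| = 6 giving ≥ 9.)

|A +̂ A| = 14


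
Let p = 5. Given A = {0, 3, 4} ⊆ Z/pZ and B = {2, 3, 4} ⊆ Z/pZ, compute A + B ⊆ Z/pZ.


Work in Z/5Z: reduce every sum a + b modulo 5.
Enumerate all 9 pairs:
a = 0: 0+2=2, 0+3=3, 0+4=4
a = 3: 3+2=0, 3+3=1, 3+4=2
a = 4: 4+2=1, 4+3=2, 4+4=3
Distinct residues collected: {0, 1, 2, 3, 4}
|A + B| = 5 (out of 5 total residues).

A + B = {0, 1, 2, 3, 4}


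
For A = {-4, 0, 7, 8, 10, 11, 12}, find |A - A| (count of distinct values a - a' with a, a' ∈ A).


A - A = {a - a' : a, a' ∈ A}; |A| = 7.
Bounds: 2|A|-1 ≤ |A - A| ≤ |A|² - |A| + 1, i.e. 13 ≤ |A - A| ≤ 43.
Note: 0 ∈ A - A always (from a - a). The set is symmetric: if d ∈ A - A then -d ∈ A - A.
Enumerate nonzero differences d = a - a' with a > a' (then include -d):
Positive differences: {1, 2, 3, 4, 5, 7, 8, 10, 11, 12, 14, 15, 16}
Full difference set: {0} ∪ (positive diffs) ∪ (negative diffs).
|A - A| = 1 + 2·13 = 27 (matches direct enumeration: 27).

|A - A| = 27


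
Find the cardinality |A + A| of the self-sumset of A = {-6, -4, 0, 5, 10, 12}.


A + A = {a + a' : a, a' ∈ A}; |A| = 6.
General bounds: 2|A| - 1 ≤ |A + A| ≤ |A|(|A|+1)/2, i.e. 11 ≤ |A + A| ≤ 21.
Lower bound 2|A|-1 is attained iff A is an arithmetic progression.
Enumerate sums a + a' for a ≤ a' (symmetric, so this suffices):
a = -6: -6+-6=-12, -6+-4=-10, -6+0=-6, -6+5=-1, -6+10=4, -6+12=6
a = -4: -4+-4=-8, -4+0=-4, -4+5=1, -4+10=6, -4+12=8
a = 0: 0+0=0, 0+5=5, 0+10=10, 0+12=12
a = 5: 5+5=10, 5+10=15, 5+12=17
a = 10: 10+10=20, 10+12=22
a = 12: 12+12=24
Distinct sums: {-12, -10, -8, -6, -4, -1, 0, 1, 4, 5, 6, 8, 10, 12, 15, 17, 20, 22, 24}
|A + A| = 19

|A + A| = 19


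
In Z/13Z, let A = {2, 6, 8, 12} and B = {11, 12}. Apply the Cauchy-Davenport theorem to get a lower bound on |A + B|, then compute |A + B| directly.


Cauchy-Davenport: |A + B| ≥ min(p, |A| + |B| - 1) for A, B nonempty in Z/pZ.
|A| = 4, |B| = 2, p = 13.
CD lower bound = min(13, 4 + 2 - 1) = min(13, 5) = 5.
Compute A + B mod 13 directly:
a = 2: 2+11=0, 2+12=1
a = 6: 6+11=4, 6+12=5
a = 8: 8+11=6, 8+12=7
a = 12: 12+11=10, 12+12=11
A + B = {0, 1, 4, 5, 6, 7, 10, 11}, so |A + B| = 8.
Verify: 8 ≥ 5? Yes ✓.

CD lower bound = 5, actual |A + B| = 8.


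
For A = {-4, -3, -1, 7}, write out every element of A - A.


A - A = {a - a' : a, a' ∈ A}.
Compute a - a' for each ordered pair (a, a'):
a = -4: -4--4=0, -4--3=-1, -4--1=-3, -4-7=-11
a = -3: -3--4=1, -3--3=0, -3--1=-2, -3-7=-10
a = -1: -1--4=3, -1--3=2, -1--1=0, -1-7=-8
a = 7: 7--4=11, 7--3=10, 7--1=8, 7-7=0
Collecting distinct values (and noting 0 appears from a-a):
A - A = {-11, -10, -8, -3, -2, -1, 0, 1, 2, 3, 8, 10, 11}
|A - A| = 13

A - A = {-11, -10, -8, -3, -2, -1, 0, 1, 2, 3, 8, 10, 11}


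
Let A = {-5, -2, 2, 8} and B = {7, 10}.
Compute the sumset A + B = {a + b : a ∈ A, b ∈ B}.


A + B = {a + b : a ∈ A, b ∈ B}.
Enumerate all |A|·|B| = 4·2 = 8 pairs (a, b) and collect distinct sums.
a = -5: -5+7=2, -5+10=5
a = -2: -2+7=5, -2+10=8
a = 2: 2+7=9, 2+10=12
a = 8: 8+7=15, 8+10=18
Collecting distinct sums: A + B = {2, 5, 8, 9, 12, 15, 18}
|A + B| = 7

A + B = {2, 5, 8, 9, 12, 15, 18}


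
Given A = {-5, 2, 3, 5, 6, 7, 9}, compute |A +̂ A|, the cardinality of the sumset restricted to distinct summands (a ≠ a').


Restricted sumset: A +̂ A = {a + a' : a ∈ A, a' ∈ A, a ≠ a'}.
Equivalently, take A + A and drop any sum 2a that is achievable ONLY as a + a for a ∈ A (i.e. sums representable only with equal summands).
Enumerate pairs (a, a') with a < a' (symmetric, so each unordered pair gives one sum; this covers all a ≠ a'):
  -5 + 2 = -3
  -5 + 3 = -2
  -5 + 5 = 0
  -5 + 6 = 1
  -5 + 7 = 2
  -5 + 9 = 4
  2 + 3 = 5
  2 + 5 = 7
  2 + 6 = 8
  2 + 7 = 9
  2 + 9 = 11
  3 + 5 = 8
  3 + 6 = 9
  3 + 7 = 10
  3 + 9 = 12
  5 + 6 = 11
  5 + 7 = 12
  5 + 9 = 14
  6 + 7 = 13
  6 + 9 = 15
  7 + 9 = 16
Collected distinct sums: {-3, -2, 0, 1, 2, 4, 5, 7, 8, 9, 10, 11, 12, 13, 14, 15, 16}
|A +̂ A| = 17
(Reference bound: |A +̂ A| ≥ 2|A| - 3 for |A| ≥ 2, with |A| = 7 giving ≥ 11.)

|A +̂ A| = 17


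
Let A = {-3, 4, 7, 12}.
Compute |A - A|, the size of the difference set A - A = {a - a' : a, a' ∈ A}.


A - A = {a - a' : a, a' ∈ A}; |A| = 4.
Bounds: 2|A|-1 ≤ |A - A| ≤ |A|² - |A| + 1, i.e. 7 ≤ |A - A| ≤ 13.
Note: 0 ∈ A - A always (from a - a). The set is symmetric: if d ∈ A - A then -d ∈ A - A.
Enumerate nonzero differences d = a - a' with a > a' (then include -d):
Positive differences: {3, 5, 7, 8, 10, 15}
Full difference set: {0} ∪ (positive diffs) ∪ (negative diffs).
|A - A| = 1 + 2·6 = 13 (matches direct enumeration: 13).

|A - A| = 13


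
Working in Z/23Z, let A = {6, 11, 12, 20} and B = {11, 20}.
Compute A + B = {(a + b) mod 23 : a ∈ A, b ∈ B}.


Work in Z/23Z: reduce every sum a + b modulo 23.
Enumerate all 8 pairs:
a = 6: 6+11=17, 6+20=3
a = 11: 11+11=22, 11+20=8
a = 12: 12+11=0, 12+20=9
a = 20: 20+11=8, 20+20=17
Distinct residues collected: {0, 3, 8, 9, 17, 22}
|A + B| = 6 (out of 23 total residues).

A + B = {0, 3, 8, 9, 17, 22}


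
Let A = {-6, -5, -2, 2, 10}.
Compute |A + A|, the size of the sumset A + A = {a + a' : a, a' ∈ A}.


A + A = {a + a' : a, a' ∈ A}; |A| = 5.
General bounds: 2|A| - 1 ≤ |A + A| ≤ |A|(|A|+1)/2, i.e. 9 ≤ |A + A| ≤ 15.
Lower bound 2|A|-1 is attained iff A is an arithmetic progression.
Enumerate sums a + a' for a ≤ a' (symmetric, so this suffices):
a = -6: -6+-6=-12, -6+-5=-11, -6+-2=-8, -6+2=-4, -6+10=4
a = -5: -5+-5=-10, -5+-2=-7, -5+2=-3, -5+10=5
a = -2: -2+-2=-4, -2+2=0, -2+10=8
a = 2: 2+2=4, 2+10=12
a = 10: 10+10=20
Distinct sums: {-12, -11, -10, -8, -7, -4, -3, 0, 4, 5, 8, 12, 20}
|A + A| = 13

|A + A| = 13


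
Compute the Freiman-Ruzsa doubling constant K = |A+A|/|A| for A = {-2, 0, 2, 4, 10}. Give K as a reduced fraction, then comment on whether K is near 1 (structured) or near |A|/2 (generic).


|A| = 5.
Compute A + A by enumerating all 25 pairs.
A + A = {-4, -2, 0, 2, 4, 6, 8, 10, 12, 14, 20}, so |A + A| = 11.
K = |A + A| / |A| = 11/5 (already in lowest terms) ≈ 2.2000.
Reference: AP of size 5 gives K = 9/5 ≈ 1.8000; a fully generic set of size 5 gives K ≈ 3.0000.

|A| = 5, |A + A| = 11, K = 11/5.


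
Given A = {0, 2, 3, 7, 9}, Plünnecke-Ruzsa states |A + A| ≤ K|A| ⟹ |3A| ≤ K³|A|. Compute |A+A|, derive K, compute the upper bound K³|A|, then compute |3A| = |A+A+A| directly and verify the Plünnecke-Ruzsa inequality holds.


|A| = 5.
Step 1: Compute A + A by enumerating all 25 pairs.
A + A = {0, 2, 3, 4, 5, 6, 7, 9, 10, 11, 12, 14, 16, 18}, so |A + A| = 14.
Step 2: Doubling constant K = |A + A|/|A| = 14/5 = 14/5 ≈ 2.8000.
Step 3: Plünnecke-Ruzsa gives |3A| ≤ K³·|A| = (2.8000)³ · 5 ≈ 109.7600.
Step 4: Compute 3A = A + A + A directly by enumerating all triples (a,b,c) ∈ A³; |3A| = 24.
Step 5: Check 24 ≤ 109.7600? Yes ✓.

K = 14/5, Plünnecke-Ruzsa bound K³|A| ≈ 109.7600, |3A| = 24, inequality holds.


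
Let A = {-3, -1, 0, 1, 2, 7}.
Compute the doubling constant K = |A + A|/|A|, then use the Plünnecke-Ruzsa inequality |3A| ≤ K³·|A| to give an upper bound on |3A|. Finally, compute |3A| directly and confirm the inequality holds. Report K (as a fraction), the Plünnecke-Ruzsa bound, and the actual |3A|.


|A| = 6.
Step 1: Compute A + A by enumerating all 36 pairs.
A + A = {-6, -4, -3, -2, -1, 0, 1, 2, 3, 4, 6, 7, 8, 9, 14}, so |A + A| = 15.
Step 2: Doubling constant K = |A + A|/|A| = 15/6 = 15/6 ≈ 2.5000.
Step 3: Plünnecke-Ruzsa gives |3A| ≤ K³·|A| = (2.5000)³ · 6 ≈ 93.7500.
Step 4: Compute 3A = A + A + A directly by enumerating all triples (a,b,c) ∈ A³; |3A| = 25.
Step 5: Check 25 ≤ 93.7500? Yes ✓.

K = 15/6, Plünnecke-Ruzsa bound K³|A| ≈ 93.7500, |3A| = 25, inequality holds.


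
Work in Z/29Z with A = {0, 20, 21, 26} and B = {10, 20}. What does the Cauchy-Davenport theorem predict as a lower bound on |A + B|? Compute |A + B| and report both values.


Cauchy-Davenport: |A + B| ≥ min(p, |A| + |B| - 1) for A, B nonempty in Z/pZ.
|A| = 4, |B| = 2, p = 29.
CD lower bound = min(29, 4 + 2 - 1) = min(29, 5) = 5.
Compute A + B mod 29 directly:
a = 0: 0+10=10, 0+20=20
a = 20: 20+10=1, 20+20=11
a = 21: 21+10=2, 21+20=12
a = 26: 26+10=7, 26+20=17
A + B = {1, 2, 7, 10, 11, 12, 17, 20}, so |A + B| = 8.
Verify: 8 ≥ 5? Yes ✓.

CD lower bound = 5, actual |A + B| = 8.


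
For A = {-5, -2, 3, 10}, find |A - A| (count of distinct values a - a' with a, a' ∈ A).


A - A = {a - a' : a, a' ∈ A}; |A| = 4.
Bounds: 2|A|-1 ≤ |A - A| ≤ |A|² - |A| + 1, i.e. 7 ≤ |A - A| ≤ 13.
Note: 0 ∈ A - A always (from a - a). The set is symmetric: if d ∈ A - A then -d ∈ A - A.
Enumerate nonzero differences d = a - a' with a > a' (then include -d):
Positive differences: {3, 5, 7, 8, 12, 15}
Full difference set: {0} ∪ (positive diffs) ∪ (negative diffs).
|A - A| = 1 + 2·6 = 13 (matches direct enumeration: 13).

|A - A| = 13


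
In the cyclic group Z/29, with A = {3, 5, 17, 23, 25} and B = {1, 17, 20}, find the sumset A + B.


Work in Z/29Z: reduce every sum a + b modulo 29.
Enumerate all 15 pairs:
a = 3: 3+1=4, 3+17=20, 3+20=23
a = 5: 5+1=6, 5+17=22, 5+20=25
a = 17: 17+1=18, 17+17=5, 17+20=8
a = 23: 23+1=24, 23+17=11, 23+20=14
a = 25: 25+1=26, 25+17=13, 25+20=16
Distinct residues collected: {4, 5, 6, 8, 11, 13, 14, 16, 18, 20, 22, 23, 24, 25, 26}
|A + B| = 15 (out of 29 total residues).

A + B = {4, 5, 6, 8, 11, 13, 14, 16, 18, 20, 22, 23, 24, 25, 26}


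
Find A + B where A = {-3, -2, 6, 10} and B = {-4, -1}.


A + B = {a + b : a ∈ A, b ∈ B}.
Enumerate all |A|·|B| = 4·2 = 8 pairs (a, b) and collect distinct sums.
a = -3: -3+-4=-7, -3+-1=-4
a = -2: -2+-4=-6, -2+-1=-3
a = 6: 6+-4=2, 6+-1=5
a = 10: 10+-4=6, 10+-1=9
Collecting distinct sums: A + B = {-7, -6, -4, -3, 2, 5, 6, 9}
|A + B| = 8

A + B = {-7, -6, -4, -3, 2, 5, 6, 9}


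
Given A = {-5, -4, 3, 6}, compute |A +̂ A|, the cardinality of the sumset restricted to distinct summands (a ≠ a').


Restricted sumset: A +̂ A = {a + a' : a ∈ A, a' ∈ A, a ≠ a'}.
Equivalently, take A + A and drop any sum 2a that is achievable ONLY as a + a for a ∈ A (i.e. sums representable only with equal summands).
Enumerate pairs (a, a') with a < a' (symmetric, so each unordered pair gives one sum; this covers all a ≠ a'):
  -5 + -4 = -9
  -5 + 3 = -2
  -5 + 6 = 1
  -4 + 3 = -1
  -4 + 6 = 2
  3 + 6 = 9
Collected distinct sums: {-9, -2, -1, 1, 2, 9}
|A +̂ A| = 6
(Reference bound: |A +̂ A| ≥ 2|A| - 3 for |A| ≥ 2, with |A| = 4 giving ≥ 5.)

|A +̂ A| = 6


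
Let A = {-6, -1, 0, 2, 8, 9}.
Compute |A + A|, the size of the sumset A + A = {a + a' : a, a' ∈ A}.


A + A = {a + a' : a, a' ∈ A}; |A| = 6.
General bounds: 2|A| - 1 ≤ |A + A| ≤ |A|(|A|+1)/2, i.e. 11 ≤ |A + A| ≤ 21.
Lower bound 2|A|-1 is attained iff A is an arithmetic progression.
Enumerate sums a + a' for a ≤ a' (symmetric, so this suffices):
a = -6: -6+-6=-12, -6+-1=-7, -6+0=-6, -6+2=-4, -6+8=2, -6+9=3
a = -1: -1+-1=-2, -1+0=-1, -1+2=1, -1+8=7, -1+9=8
a = 0: 0+0=0, 0+2=2, 0+8=8, 0+9=9
a = 2: 2+2=4, 2+8=10, 2+9=11
a = 8: 8+8=16, 8+9=17
a = 9: 9+9=18
Distinct sums: {-12, -7, -6, -4, -2, -1, 0, 1, 2, 3, 4, 7, 8, 9, 10, 11, 16, 17, 18}
|A + A| = 19

|A + A| = 19


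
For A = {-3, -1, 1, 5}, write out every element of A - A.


A - A = {a - a' : a, a' ∈ A}.
Compute a - a' for each ordered pair (a, a'):
a = -3: -3--3=0, -3--1=-2, -3-1=-4, -3-5=-8
a = -1: -1--3=2, -1--1=0, -1-1=-2, -1-5=-6
a = 1: 1--3=4, 1--1=2, 1-1=0, 1-5=-4
a = 5: 5--3=8, 5--1=6, 5-1=4, 5-5=0
Collecting distinct values (and noting 0 appears from a-a):
A - A = {-8, -6, -4, -2, 0, 2, 4, 6, 8}
|A - A| = 9

A - A = {-8, -6, -4, -2, 0, 2, 4, 6, 8}


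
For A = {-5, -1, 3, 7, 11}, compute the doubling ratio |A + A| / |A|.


|A| = 5.
Compute A + A by enumerating all 25 pairs.
A + A = {-10, -6, -2, 2, 6, 10, 14, 18, 22}, so |A + A| = 9.
K = |A + A| / |A| = 9/5 (already in lowest terms) ≈ 1.8000.
Reference: AP of size 5 gives K = 9/5 ≈ 1.8000; a fully generic set of size 5 gives K ≈ 3.0000.

|A| = 5, |A + A| = 9, K = 9/5.


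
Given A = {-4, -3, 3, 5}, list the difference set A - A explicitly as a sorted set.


A - A = {a - a' : a, a' ∈ A}.
Compute a - a' for each ordered pair (a, a'):
a = -4: -4--4=0, -4--3=-1, -4-3=-7, -4-5=-9
a = -3: -3--4=1, -3--3=0, -3-3=-6, -3-5=-8
a = 3: 3--4=7, 3--3=6, 3-3=0, 3-5=-2
a = 5: 5--4=9, 5--3=8, 5-3=2, 5-5=0
Collecting distinct values (and noting 0 appears from a-a):
A - A = {-9, -8, -7, -6, -2, -1, 0, 1, 2, 6, 7, 8, 9}
|A - A| = 13

A - A = {-9, -8, -7, -6, -2, -1, 0, 1, 2, 6, 7, 8, 9}


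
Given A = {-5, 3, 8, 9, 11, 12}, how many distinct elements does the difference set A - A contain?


A - A = {a - a' : a, a' ∈ A}; |A| = 6.
Bounds: 2|A|-1 ≤ |A - A| ≤ |A|² - |A| + 1, i.e. 11 ≤ |A - A| ≤ 31.
Note: 0 ∈ A - A always (from a - a). The set is symmetric: if d ∈ A - A then -d ∈ A - A.
Enumerate nonzero differences d = a - a' with a > a' (then include -d):
Positive differences: {1, 2, 3, 4, 5, 6, 8, 9, 13, 14, 16, 17}
Full difference set: {0} ∪ (positive diffs) ∪ (negative diffs).
|A - A| = 1 + 2·12 = 25 (matches direct enumeration: 25).

|A - A| = 25


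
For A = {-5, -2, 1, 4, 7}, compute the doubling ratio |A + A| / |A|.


|A| = 5.
Compute A + A by enumerating all 25 pairs.
A + A = {-10, -7, -4, -1, 2, 5, 8, 11, 14}, so |A + A| = 9.
K = |A + A| / |A| = 9/5 (already in lowest terms) ≈ 1.8000.
Reference: AP of size 5 gives K = 9/5 ≈ 1.8000; a fully generic set of size 5 gives K ≈ 3.0000.

|A| = 5, |A + A| = 9, K = 9/5.


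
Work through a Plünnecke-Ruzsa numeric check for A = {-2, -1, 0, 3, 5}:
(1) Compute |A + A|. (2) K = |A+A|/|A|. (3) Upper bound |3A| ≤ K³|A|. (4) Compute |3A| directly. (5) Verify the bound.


|A| = 5.
Step 1: Compute A + A by enumerating all 25 pairs.
A + A = {-4, -3, -2, -1, 0, 1, 2, 3, 4, 5, 6, 8, 10}, so |A + A| = 13.
Step 2: Doubling constant K = |A + A|/|A| = 13/5 = 13/5 ≈ 2.6000.
Step 3: Plünnecke-Ruzsa gives |3A| ≤ K³·|A| = (2.6000)³ · 5 ≈ 87.8800.
Step 4: Compute 3A = A + A + A directly by enumerating all triples (a,b,c) ∈ A³; |3A| = 20.
Step 5: Check 20 ≤ 87.8800? Yes ✓.

K = 13/5, Plünnecke-Ruzsa bound K³|A| ≈ 87.8800, |3A| = 20, inequality holds.


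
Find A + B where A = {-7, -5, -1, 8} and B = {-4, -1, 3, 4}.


A + B = {a + b : a ∈ A, b ∈ B}.
Enumerate all |A|·|B| = 4·4 = 16 pairs (a, b) and collect distinct sums.
a = -7: -7+-4=-11, -7+-1=-8, -7+3=-4, -7+4=-3
a = -5: -5+-4=-9, -5+-1=-6, -5+3=-2, -5+4=-1
a = -1: -1+-4=-5, -1+-1=-2, -1+3=2, -1+4=3
a = 8: 8+-4=4, 8+-1=7, 8+3=11, 8+4=12
Collecting distinct sums: A + B = {-11, -9, -8, -6, -5, -4, -3, -2, -1, 2, 3, 4, 7, 11, 12}
|A + B| = 15

A + B = {-11, -9, -8, -6, -5, -4, -3, -2, -1, 2, 3, 4, 7, 11, 12}


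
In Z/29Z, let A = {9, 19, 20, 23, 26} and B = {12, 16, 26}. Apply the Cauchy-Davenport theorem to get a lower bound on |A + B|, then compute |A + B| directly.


Cauchy-Davenport: |A + B| ≥ min(p, |A| + |B| - 1) for A, B nonempty in Z/pZ.
|A| = 5, |B| = 3, p = 29.
CD lower bound = min(29, 5 + 3 - 1) = min(29, 7) = 7.
Compute A + B mod 29 directly:
a = 9: 9+12=21, 9+16=25, 9+26=6
a = 19: 19+12=2, 19+16=6, 19+26=16
a = 20: 20+12=3, 20+16=7, 20+26=17
a = 23: 23+12=6, 23+16=10, 23+26=20
a = 26: 26+12=9, 26+16=13, 26+26=23
A + B = {2, 3, 6, 7, 9, 10, 13, 16, 17, 20, 21, 23, 25}, so |A + B| = 13.
Verify: 13 ≥ 7? Yes ✓.

CD lower bound = 7, actual |A + B| = 13.


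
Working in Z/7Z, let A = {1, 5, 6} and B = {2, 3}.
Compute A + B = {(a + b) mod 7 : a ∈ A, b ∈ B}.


Work in Z/7Z: reduce every sum a + b modulo 7.
Enumerate all 6 pairs:
a = 1: 1+2=3, 1+3=4
a = 5: 5+2=0, 5+3=1
a = 6: 6+2=1, 6+3=2
Distinct residues collected: {0, 1, 2, 3, 4}
|A + B| = 5 (out of 7 total residues).

A + B = {0, 1, 2, 3, 4}


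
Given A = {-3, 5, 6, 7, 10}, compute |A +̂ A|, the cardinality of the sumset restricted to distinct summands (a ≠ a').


Restricted sumset: A +̂ A = {a + a' : a ∈ A, a' ∈ A, a ≠ a'}.
Equivalently, take A + A and drop any sum 2a that is achievable ONLY as a + a for a ∈ A (i.e. sums representable only with equal summands).
Enumerate pairs (a, a') with a < a' (symmetric, so each unordered pair gives one sum; this covers all a ≠ a'):
  -3 + 5 = 2
  -3 + 6 = 3
  -3 + 7 = 4
  -3 + 10 = 7
  5 + 6 = 11
  5 + 7 = 12
  5 + 10 = 15
  6 + 7 = 13
  6 + 10 = 16
  7 + 10 = 17
Collected distinct sums: {2, 3, 4, 7, 11, 12, 13, 15, 16, 17}
|A +̂ A| = 10
(Reference bound: |A +̂ A| ≥ 2|A| - 3 for |A| ≥ 2, with |A| = 5 giving ≥ 7.)

|A +̂ A| = 10


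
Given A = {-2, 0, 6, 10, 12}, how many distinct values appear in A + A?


A + A = {a + a' : a, a' ∈ A}; |A| = 5.
General bounds: 2|A| - 1 ≤ |A + A| ≤ |A|(|A|+1)/2, i.e. 9 ≤ |A + A| ≤ 15.
Lower bound 2|A|-1 is attained iff A is an arithmetic progression.
Enumerate sums a + a' for a ≤ a' (symmetric, so this suffices):
a = -2: -2+-2=-4, -2+0=-2, -2+6=4, -2+10=8, -2+12=10
a = 0: 0+0=0, 0+6=6, 0+10=10, 0+12=12
a = 6: 6+6=12, 6+10=16, 6+12=18
a = 10: 10+10=20, 10+12=22
a = 12: 12+12=24
Distinct sums: {-4, -2, 0, 4, 6, 8, 10, 12, 16, 18, 20, 22, 24}
|A + A| = 13

|A + A| = 13


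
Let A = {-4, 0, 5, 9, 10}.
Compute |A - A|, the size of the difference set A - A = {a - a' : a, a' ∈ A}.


A - A = {a - a' : a, a' ∈ A}; |A| = 5.
Bounds: 2|A|-1 ≤ |A - A| ≤ |A|² - |A| + 1, i.e. 9 ≤ |A - A| ≤ 21.
Note: 0 ∈ A - A always (from a - a). The set is symmetric: if d ∈ A - A then -d ∈ A - A.
Enumerate nonzero differences d = a - a' with a > a' (then include -d):
Positive differences: {1, 4, 5, 9, 10, 13, 14}
Full difference set: {0} ∪ (positive diffs) ∪ (negative diffs).
|A - A| = 1 + 2·7 = 15 (matches direct enumeration: 15).

|A - A| = 15


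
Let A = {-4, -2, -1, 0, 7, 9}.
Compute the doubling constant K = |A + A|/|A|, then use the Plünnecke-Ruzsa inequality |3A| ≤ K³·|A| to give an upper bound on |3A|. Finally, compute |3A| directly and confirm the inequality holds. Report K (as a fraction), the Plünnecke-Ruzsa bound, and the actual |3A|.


|A| = 6.
Step 1: Compute A + A by enumerating all 36 pairs.
A + A = {-8, -6, -5, -4, -3, -2, -1, 0, 3, 5, 6, 7, 8, 9, 14, 16, 18}, so |A + A| = 17.
Step 2: Doubling constant K = |A + A|/|A| = 17/6 = 17/6 ≈ 2.8333.
Step 3: Plünnecke-Ruzsa gives |3A| ≤ K³·|A| = (2.8333)³ · 6 ≈ 136.4722.
Step 4: Compute 3A = A + A + A directly by enumerating all triples (a,b,c) ∈ A³; |3A| = 33.
Step 5: Check 33 ≤ 136.4722? Yes ✓.

K = 17/6, Plünnecke-Ruzsa bound K³|A| ≈ 136.4722, |3A| = 33, inequality holds.


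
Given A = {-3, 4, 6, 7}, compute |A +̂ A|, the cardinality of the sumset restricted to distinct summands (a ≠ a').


Restricted sumset: A +̂ A = {a + a' : a ∈ A, a' ∈ A, a ≠ a'}.
Equivalently, take A + A and drop any sum 2a that is achievable ONLY as a + a for a ∈ A (i.e. sums representable only with equal summands).
Enumerate pairs (a, a') with a < a' (symmetric, so each unordered pair gives one sum; this covers all a ≠ a'):
  -3 + 4 = 1
  -3 + 6 = 3
  -3 + 7 = 4
  4 + 6 = 10
  4 + 7 = 11
  6 + 7 = 13
Collected distinct sums: {1, 3, 4, 10, 11, 13}
|A +̂ A| = 6
(Reference bound: |A +̂ A| ≥ 2|A| - 3 for |A| ≥ 2, with |A| = 4 giving ≥ 5.)

|A +̂ A| = 6


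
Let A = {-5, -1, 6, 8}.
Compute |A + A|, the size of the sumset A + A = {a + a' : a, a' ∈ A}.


A + A = {a + a' : a, a' ∈ A}; |A| = 4.
General bounds: 2|A| - 1 ≤ |A + A| ≤ |A|(|A|+1)/2, i.e. 7 ≤ |A + A| ≤ 10.
Lower bound 2|A|-1 is attained iff A is an arithmetic progression.
Enumerate sums a + a' for a ≤ a' (symmetric, so this suffices):
a = -5: -5+-5=-10, -5+-1=-6, -5+6=1, -5+8=3
a = -1: -1+-1=-2, -1+6=5, -1+8=7
a = 6: 6+6=12, 6+8=14
a = 8: 8+8=16
Distinct sums: {-10, -6, -2, 1, 3, 5, 7, 12, 14, 16}
|A + A| = 10

|A + A| = 10


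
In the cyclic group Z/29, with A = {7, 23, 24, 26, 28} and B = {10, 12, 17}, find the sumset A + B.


Work in Z/29Z: reduce every sum a + b modulo 29.
Enumerate all 15 pairs:
a = 7: 7+10=17, 7+12=19, 7+17=24
a = 23: 23+10=4, 23+12=6, 23+17=11
a = 24: 24+10=5, 24+12=7, 24+17=12
a = 26: 26+10=7, 26+12=9, 26+17=14
a = 28: 28+10=9, 28+12=11, 28+17=16
Distinct residues collected: {4, 5, 6, 7, 9, 11, 12, 14, 16, 17, 19, 24}
|A + B| = 12 (out of 29 total residues).

A + B = {4, 5, 6, 7, 9, 11, 12, 14, 16, 17, 19, 24}


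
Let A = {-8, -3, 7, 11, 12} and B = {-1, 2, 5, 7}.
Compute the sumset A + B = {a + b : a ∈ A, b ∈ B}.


A + B = {a + b : a ∈ A, b ∈ B}.
Enumerate all |A|·|B| = 5·4 = 20 pairs (a, b) and collect distinct sums.
a = -8: -8+-1=-9, -8+2=-6, -8+5=-3, -8+7=-1
a = -3: -3+-1=-4, -3+2=-1, -3+5=2, -3+7=4
a = 7: 7+-1=6, 7+2=9, 7+5=12, 7+7=14
a = 11: 11+-1=10, 11+2=13, 11+5=16, 11+7=18
a = 12: 12+-1=11, 12+2=14, 12+5=17, 12+7=19
Collecting distinct sums: A + B = {-9, -6, -4, -3, -1, 2, 4, 6, 9, 10, 11, 12, 13, 14, 16, 17, 18, 19}
|A + B| = 18

A + B = {-9, -6, -4, -3, -1, 2, 4, 6, 9, 10, 11, 12, 13, 14, 16, 17, 18, 19}


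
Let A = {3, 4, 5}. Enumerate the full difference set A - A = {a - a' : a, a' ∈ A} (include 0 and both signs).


A - A = {a - a' : a, a' ∈ A}.
Compute a - a' for each ordered pair (a, a'):
a = 3: 3-3=0, 3-4=-1, 3-5=-2
a = 4: 4-3=1, 4-4=0, 4-5=-1
a = 5: 5-3=2, 5-4=1, 5-5=0
Collecting distinct values (and noting 0 appears from a-a):
A - A = {-2, -1, 0, 1, 2}
|A - A| = 5

A - A = {-2, -1, 0, 1, 2}


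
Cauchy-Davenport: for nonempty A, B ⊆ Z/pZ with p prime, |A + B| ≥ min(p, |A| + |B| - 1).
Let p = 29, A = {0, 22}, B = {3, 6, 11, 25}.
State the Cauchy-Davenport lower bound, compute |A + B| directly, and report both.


Cauchy-Davenport: |A + B| ≥ min(p, |A| + |B| - 1) for A, B nonempty in Z/pZ.
|A| = 2, |B| = 4, p = 29.
CD lower bound = min(29, 2 + 4 - 1) = min(29, 5) = 5.
Compute A + B mod 29 directly:
a = 0: 0+3=3, 0+6=6, 0+11=11, 0+25=25
a = 22: 22+3=25, 22+6=28, 22+11=4, 22+25=18
A + B = {3, 4, 6, 11, 18, 25, 28}, so |A + B| = 7.
Verify: 7 ≥ 5? Yes ✓.

CD lower bound = 5, actual |A + B| = 7.


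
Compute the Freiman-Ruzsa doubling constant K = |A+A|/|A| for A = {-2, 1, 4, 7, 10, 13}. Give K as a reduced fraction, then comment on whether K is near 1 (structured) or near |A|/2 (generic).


|A| = 6.
Compute A + A by enumerating all 36 pairs.
A + A = {-4, -1, 2, 5, 8, 11, 14, 17, 20, 23, 26}, so |A + A| = 11.
K = |A + A| / |A| = 11/6 (already in lowest terms) ≈ 1.8333.
Reference: AP of size 6 gives K = 11/6 ≈ 1.8333; a fully generic set of size 6 gives K ≈ 3.5000.

|A| = 6, |A + A| = 11, K = 11/6.


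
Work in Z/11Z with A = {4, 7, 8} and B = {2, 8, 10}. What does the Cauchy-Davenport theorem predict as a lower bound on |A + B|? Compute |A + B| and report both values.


Cauchy-Davenport: |A + B| ≥ min(p, |A| + |B| - 1) for A, B nonempty in Z/pZ.
|A| = 3, |B| = 3, p = 11.
CD lower bound = min(11, 3 + 3 - 1) = min(11, 5) = 5.
Compute A + B mod 11 directly:
a = 4: 4+2=6, 4+8=1, 4+10=3
a = 7: 7+2=9, 7+8=4, 7+10=6
a = 8: 8+2=10, 8+8=5, 8+10=7
A + B = {1, 3, 4, 5, 6, 7, 9, 10}, so |A + B| = 8.
Verify: 8 ≥ 5? Yes ✓.

CD lower bound = 5, actual |A + B| = 8.


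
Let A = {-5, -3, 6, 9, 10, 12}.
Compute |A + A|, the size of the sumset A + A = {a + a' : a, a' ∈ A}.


A + A = {a + a' : a, a' ∈ A}; |A| = 6.
General bounds: 2|A| - 1 ≤ |A + A| ≤ |A|(|A|+1)/2, i.e. 11 ≤ |A + A| ≤ 21.
Lower bound 2|A|-1 is attained iff A is an arithmetic progression.
Enumerate sums a + a' for a ≤ a' (symmetric, so this suffices):
a = -5: -5+-5=-10, -5+-3=-8, -5+6=1, -5+9=4, -5+10=5, -5+12=7
a = -3: -3+-3=-6, -3+6=3, -3+9=6, -3+10=7, -3+12=9
a = 6: 6+6=12, 6+9=15, 6+10=16, 6+12=18
a = 9: 9+9=18, 9+10=19, 9+12=21
a = 10: 10+10=20, 10+12=22
a = 12: 12+12=24
Distinct sums: {-10, -8, -6, 1, 3, 4, 5, 6, 7, 9, 12, 15, 16, 18, 19, 20, 21, 22, 24}
|A + A| = 19

|A + A| = 19


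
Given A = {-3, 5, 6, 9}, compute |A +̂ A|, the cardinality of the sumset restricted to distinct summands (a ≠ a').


Restricted sumset: A +̂ A = {a + a' : a ∈ A, a' ∈ A, a ≠ a'}.
Equivalently, take A + A and drop any sum 2a that is achievable ONLY as a + a for a ∈ A (i.e. sums representable only with equal summands).
Enumerate pairs (a, a') with a < a' (symmetric, so each unordered pair gives one sum; this covers all a ≠ a'):
  -3 + 5 = 2
  -3 + 6 = 3
  -3 + 9 = 6
  5 + 6 = 11
  5 + 9 = 14
  6 + 9 = 15
Collected distinct sums: {2, 3, 6, 11, 14, 15}
|A +̂ A| = 6
(Reference bound: |A +̂ A| ≥ 2|A| - 3 for |A| ≥ 2, with |A| = 4 giving ≥ 5.)

|A +̂ A| = 6


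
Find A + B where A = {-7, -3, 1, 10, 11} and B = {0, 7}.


A + B = {a + b : a ∈ A, b ∈ B}.
Enumerate all |A|·|B| = 5·2 = 10 pairs (a, b) and collect distinct sums.
a = -7: -7+0=-7, -7+7=0
a = -3: -3+0=-3, -3+7=4
a = 1: 1+0=1, 1+7=8
a = 10: 10+0=10, 10+7=17
a = 11: 11+0=11, 11+7=18
Collecting distinct sums: A + B = {-7, -3, 0, 1, 4, 8, 10, 11, 17, 18}
|A + B| = 10

A + B = {-7, -3, 0, 1, 4, 8, 10, 11, 17, 18}


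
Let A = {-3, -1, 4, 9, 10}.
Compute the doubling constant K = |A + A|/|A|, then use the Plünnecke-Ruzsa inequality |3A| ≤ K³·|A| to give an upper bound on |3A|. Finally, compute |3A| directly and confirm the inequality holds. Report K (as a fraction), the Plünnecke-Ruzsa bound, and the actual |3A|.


|A| = 5.
Step 1: Compute A + A by enumerating all 25 pairs.
A + A = {-6, -4, -2, 1, 3, 6, 7, 8, 9, 13, 14, 18, 19, 20}, so |A + A| = 14.
Step 2: Doubling constant K = |A + A|/|A| = 14/5 = 14/5 ≈ 2.8000.
Step 3: Plünnecke-Ruzsa gives |3A| ≤ K³·|A| = (2.8000)³ · 5 ≈ 109.7600.
Step 4: Compute 3A = A + A + A directly by enumerating all triples (a,b,c) ∈ A³; |3A| = 29.
Step 5: Check 29 ≤ 109.7600? Yes ✓.

K = 14/5, Plünnecke-Ruzsa bound K³|A| ≈ 109.7600, |3A| = 29, inequality holds.


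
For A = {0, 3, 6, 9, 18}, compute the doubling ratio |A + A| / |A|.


|A| = 5.
Compute A + A by enumerating all 25 pairs.
A + A = {0, 3, 6, 9, 12, 15, 18, 21, 24, 27, 36}, so |A + A| = 11.
K = |A + A| / |A| = 11/5 (already in lowest terms) ≈ 2.2000.
Reference: AP of size 5 gives K = 9/5 ≈ 1.8000; a fully generic set of size 5 gives K ≈ 3.0000.

|A| = 5, |A + A| = 11, K = 11/5.


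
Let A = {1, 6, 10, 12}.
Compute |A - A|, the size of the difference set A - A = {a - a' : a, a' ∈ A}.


A - A = {a - a' : a, a' ∈ A}; |A| = 4.
Bounds: 2|A|-1 ≤ |A - A| ≤ |A|² - |A| + 1, i.e. 7 ≤ |A - A| ≤ 13.
Note: 0 ∈ A - A always (from a - a). The set is symmetric: if d ∈ A - A then -d ∈ A - A.
Enumerate nonzero differences d = a - a' with a > a' (then include -d):
Positive differences: {2, 4, 5, 6, 9, 11}
Full difference set: {0} ∪ (positive diffs) ∪ (negative diffs).
|A - A| = 1 + 2·6 = 13 (matches direct enumeration: 13).

|A - A| = 13


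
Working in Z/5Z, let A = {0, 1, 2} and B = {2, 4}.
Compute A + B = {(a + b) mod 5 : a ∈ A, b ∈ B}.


Work in Z/5Z: reduce every sum a + b modulo 5.
Enumerate all 6 pairs:
a = 0: 0+2=2, 0+4=4
a = 1: 1+2=3, 1+4=0
a = 2: 2+2=4, 2+4=1
Distinct residues collected: {0, 1, 2, 3, 4}
|A + B| = 5 (out of 5 total residues).

A + B = {0, 1, 2, 3, 4}


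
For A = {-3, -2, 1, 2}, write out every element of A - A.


A - A = {a - a' : a, a' ∈ A}.
Compute a - a' for each ordered pair (a, a'):
a = -3: -3--3=0, -3--2=-1, -3-1=-4, -3-2=-5
a = -2: -2--3=1, -2--2=0, -2-1=-3, -2-2=-4
a = 1: 1--3=4, 1--2=3, 1-1=0, 1-2=-1
a = 2: 2--3=5, 2--2=4, 2-1=1, 2-2=0
Collecting distinct values (and noting 0 appears from a-a):
A - A = {-5, -4, -3, -1, 0, 1, 3, 4, 5}
|A - A| = 9

A - A = {-5, -4, -3, -1, 0, 1, 3, 4, 5}


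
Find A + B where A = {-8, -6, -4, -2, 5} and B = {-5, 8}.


A + B = {a + b : a ∈ A, b ∈ B}.
Enumerate all |A|·|B| = 5·2 = 10 pairs (a, b) and collect distinct sums.
a = -8: -8+-5=-13, -8+8=0
a = -6: -6+-5=-11, -6+8=2
a = -4: -4+-5=-9, -4+8=4
a = -2: -2+-5=-7, -2+8=6
a = 5: 5+-5=0, 5+8=13
Collecting distinct sums: A + B = {-13, -11, -9, -7, 0, 2, 4, 6, 13}
|A + B| = 9

A + B = {-13, -11, -9, -7, 0, 2, 4, 6, 13}


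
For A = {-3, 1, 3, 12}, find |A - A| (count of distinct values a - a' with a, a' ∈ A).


A - A = {a - a' : a, a' ∈ A}; |A| = 4.
Bounds: 2|A|-1 ≤ |A - A| ≤ |A|² - |A| + 1, i.e. 7 ≤ |A - A| ≤ 13.
Note: 0 ∈ A - A always (from a - a). The set is symmetric: if d ∈ A - A then -d ∈ A - A.
Enumerate nonzero differences d = a - a' with a > a' (then include -d):
Positive differences: {2, 4, 6, 9, 11, 15}
Full difference set: {0} ∪ (positive diffs) ∪ (negative diffs).
|A - A| = 1 + 2·6 = 13 (matches direct enumeration: 13).

|A - A| = 13


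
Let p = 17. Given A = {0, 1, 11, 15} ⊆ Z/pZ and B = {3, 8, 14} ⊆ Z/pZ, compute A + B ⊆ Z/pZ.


Work in Z/17Z: reduce every sum a + b modulo 17.
Enumerate all 12 pairs:
a = 0: 0+3=3, 0+8=8, 0+14=14
a = 1: 1+3=4, 1+8=9, 1+14=15
a = 11: 11+3=14, 11+8=2, 11+14=8
a = 15: 15+3=1, 15+8=6, 15+14=12
Distinct residues collected: {1, 2, 3, 4, 6, 8, 9, 12, 14, 15}
|A + B| = 10 (out of 17 total residues).

A + B = {1, 2, 3, 4, 6, 8, 9, 12, 14, 15}


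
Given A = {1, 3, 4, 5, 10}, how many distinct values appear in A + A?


A + A = {a + a' : a, a' ∈ A}; |A| = 5.
General bounds: 2|A| - 1 ≤ |A + A| ≤ |A|(|A|+1)/2, i.e. 9 ≤ |A + A| ≤ 15.
Lower bound 2|A|-1 is attained iff A is an arithmetic progression.
Enumerate sums a + a' for a ≤ a' (symmetric, so this suffices):
a = 1: 1+1=2, 1+3=4, 1+4=5, 1+5=6, 1+10=11
a = 3: 3+3=6, 3+4=7, 3+5=8, 3+10=13
a = 4: 4+4=8, 4+5=9, 4+10=14
a = 5: 5+5=10, 5+10=15
a = 10: 10+10=20
Distinct sums: {2, 4, 5, 6, 7, 8, 9, 10, 11, 13, 14, 15, 20}
|A + A| = 13

|A + A| = 13


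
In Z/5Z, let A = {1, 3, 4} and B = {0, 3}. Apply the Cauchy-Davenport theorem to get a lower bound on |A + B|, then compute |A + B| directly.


Cauchy-Davenport: |A + B| ≥ min(p, |A| + |B| - 1) for A, B nonempty in Z/pZ.
|A| = 3, |B| = 2, p = 5.
CD lower bound = min(5, 3 + 2 - 1) = min(5, 4) = 4.
Compute A + B mod 5 directly:
a = 1: 1+0=1, 1+3=4
a = 3: 3+0=3, 3+3=1
a = 4: 4+0=4, 4+3=2
A + B = {1, 2, 3, 4}, so |A + B| = 4.
Verify: 4 ≥ 4? Yes ✓.

CD lower bound = 4, actual |A + B| = 4.


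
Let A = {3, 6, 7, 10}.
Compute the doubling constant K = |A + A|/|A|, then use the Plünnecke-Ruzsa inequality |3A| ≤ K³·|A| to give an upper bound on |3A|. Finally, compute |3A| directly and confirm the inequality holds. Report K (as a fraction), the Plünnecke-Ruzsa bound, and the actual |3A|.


|A| = 4.
Step 1: Compute A + A by enumerating all 16 pairs.
A + A = {6, 9, 10, 12, 13, 14, 16, 17, 20}, so |A + A| = 9.
Step 2: Doubling constant K = |A + A|/|A| = 9/4 = 9/4 ≈ 2.2500.
Step 3: Plünnecke-Ruzsa gives |3A| ≤ K³·|A| = (2.2500)³ · 4 ≈ 45.5625.
Step 4: Compute 3A = A + A + A directly by enumerating all triples (a,b,c) ∈ A³; |3A| = 16.
Step 5: Check 16 ≤ 45.5625? Yes ✓.

K = 9/4, Plünnecke-Ruzsa bound K³|A| ≈ 45.5625, |3A| = 16, inequality holds.


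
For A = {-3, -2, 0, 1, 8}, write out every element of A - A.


A - A = {a - a' : a, a' ∈ A}.
Compute a - a' for each ordered pair (a, a'):
a = -3: -3--3=0, -3--2=-1, -3-0=-3, -3-1=-4, -3-8=-11
a = -2: -2--3=1, -2--2=0, -2-0=-2, -2-1=-3, -2-8=-10
a = 0: 0--3=3, 0--2=2, 0-0=0, 0-1=-1, 0-8=-8
a = 1: 1--3=4, 1--2=3, 1-0=1, 1-1=0, 1-8=-7
a = 8: 8--3=11, 8--2=10, 8-0=8, 8-1=7, 8-8=0
Collecting distinct values (and noting 0 appears from a-a):
A - A = {-11, -10, -8, -7, -4, -3, -2, -1, 0, 1, 2, 3, 4, 7, 8, 10, 11}
|A - A| = 17

A - A = {-11, -10, -8, -7, -4, -3, -2, -1, 0, 1, 2, 3, 4, 7, 8, 10, 11}


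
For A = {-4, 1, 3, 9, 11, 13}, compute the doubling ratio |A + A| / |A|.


|A| = 6.
Compute A + A by enumerating all 36 pairs.
A + A = {-8, -3, -1, 2, 4, 5, 6, 7, 9, 10, 12, 14, 16, 18, 20, 22, 24, 26}, so |A + A| = 18.
K = |A + A| / |A| = 18/6 = 3/1 ≈ 3.0000.
Reference: AP of size 6 gives K = 11/6 ≈ 1.8333; a fully generic set of size 6 gives K ≈ 3.5000.

|A| = 6, |A + A| = 18, K = 18/6 = 3/1.


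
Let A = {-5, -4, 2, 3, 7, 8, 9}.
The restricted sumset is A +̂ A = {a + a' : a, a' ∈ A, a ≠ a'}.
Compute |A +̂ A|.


Restricted sumset: A +̂ A = {a + a' : a ∈ A, a' ∈ A, a ≠ a'}.
Equivalently, take A + A and drop any sum 2a that is achievable ONLY as a + a for a ∈ A (i.e. sums representable only with equal summands).
Enumerate pairs (a, a') with a < a' (symmetric, so each unordered pair gives one sum; this covers all a ≠ a'):
  -5 + -4 = -9
  -5 + 2 = -3
  -5 + 3 = -2
  -5 + 7 = 2
  -5 + 8 = 3
  -5 + 9 = 4
  -4 + 2 = -2
  -4 + 3 = -1
  -4 + 7 = 3
  -4 + 8 = 4
  -4 + 9 = 5
  2 + 3 = 5
  2 + 7 = 9
  2 + 8 = 10
  2 + 9 = 11
  3 + 7 = 10
  3 + 8 = 11
  3 + 9 = 12
  7 + 8 = 15
  7 + 9 = 16
  8 + 9 = 17
Collected distinct sums: {-9, -3, -2, -1, 2, 3, 4, 5, 9, 10, 11, 12, 15, 16, 17}
|A +̂ A| = 15
(Reference bound: |A +̂ A| ≥ 2|A| - 3 for |A| ≥ 2, with |A| = 7 giving ≥ 11.)

|A +̂ A| = 15


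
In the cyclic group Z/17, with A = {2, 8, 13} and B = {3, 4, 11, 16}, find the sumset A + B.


Work in Z/17Z: reduce every sum a + b modulo 17.
Enumerate all 12 pairs:
a = 2: 2+3=5, 2+4=6, 2+11=13, 2+16=1
a = 8: 8+3=11, 8+4=12, 8+11=2, 8+16=7
a = 13: 13+3=16, 13+4=0, 13+11=7, 13+16=12
Distinct residues collected: {0, 1, 2, 5, 6, 7, 11, 12, 13, 16}
|A + B| = 10 (out of 17 total residues).

A + B = {0, 1, 2, 5, 6, 7, 11, 12, 13, 16}


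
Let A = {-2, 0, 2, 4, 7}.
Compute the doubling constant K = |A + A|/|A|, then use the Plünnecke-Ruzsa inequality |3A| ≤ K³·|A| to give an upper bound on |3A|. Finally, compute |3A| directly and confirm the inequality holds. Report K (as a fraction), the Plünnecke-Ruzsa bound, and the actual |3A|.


|A| = 5.
Step 1: Compute A + A by enumerating all 25 pairs.
A + A = {-4, -2, 0, 2, 4, 5, 6, 7, 8, 9, 11, 14}, so |A + A| = 12.
Step 2: Doubling constant K = |A + A|/|A| = 12/5 = 12/5 ≈ 2.4000.
Step 3: Plünnecke-Ruzsa gives |3A| ≤ K³·|A| = (2.4000)³ · 5 ≈ 69.1200.
Step 4: Compute 3A = A + A + A directly by enumerating all triples (a,b,c) ∈ A³; |3A| = 21.
Step 5: Check 21 ≤ 69.1200? Yes ✓.

K = 12/5, Plünnecke-Ruzsa bound K³|A| ≈ 69.1200, |3A| = 21, inequality holds.
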